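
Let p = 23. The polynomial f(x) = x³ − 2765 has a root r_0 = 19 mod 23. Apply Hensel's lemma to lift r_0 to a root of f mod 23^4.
r_3 = 250834 (mod 279841)

Hensel: r_{i+1} = r_i − f(r_i)/f′(r_i) mod 23^{i+2}, where f′(x) = 3x². Iterate:
  r_0 = 19 (mod 23)
  r_1 = 88 (mod 529)
  r_2 = 7494 (mod 12167)
  r_3 = 250834 (mod 279841)
Final: r = 250834 with f(r) ≡ 0 mod 23^4.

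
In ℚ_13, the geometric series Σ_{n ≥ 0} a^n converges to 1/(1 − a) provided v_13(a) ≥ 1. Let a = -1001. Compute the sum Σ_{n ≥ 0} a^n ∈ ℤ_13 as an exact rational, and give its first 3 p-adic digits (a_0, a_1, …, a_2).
Σ a^n = 1/(1 − a) = 1/1002;  first 3 digits = (1, 1, 8)

v_13(a) = 1 ≥ 1, so the series converges in ℤ_13 to 1/(1 − a) = 1/(1 − (-1001)) = 1/1002. Expand this rational in ℤ_13: compute digits iteratively via d_i = x_i mod 13, x_{i+1} = (x_i − d_i)/13. The first 3 digits are (1, 1, 8).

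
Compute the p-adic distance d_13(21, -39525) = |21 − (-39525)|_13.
d_13(21, -39525) = 1/2197

Step 1 — x − y = 21 − (-39525) = 39546. Step 2 — v_13(39546) = 3 (factor: 39546 = (13^3 · 18); the sign does not affect v_p). Step 3 — |x − y|_13 = 13^{-3} = 1/2197.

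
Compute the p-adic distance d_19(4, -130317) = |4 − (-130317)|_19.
d_19(4, -130317) = 1/130321

Step 1 — x − y = 4 − (-130317) = 130321. Step 2 — v_19(130321) = 4 (factor: 130321 = (19^4 · 1); the sign does not affect v_p). Step 3 — |x − y|_19 = 19^{-4} = 1/130321.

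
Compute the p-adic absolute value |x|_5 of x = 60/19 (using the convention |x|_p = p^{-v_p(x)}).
|60/19|_5 = 1/5

Step 1 — compute v_5(x) by factoring powers of 5 out of the numerator and denominator: v_5(60/19) = 1. Step 2 — apply |x|_p = p^{-v_p(x)} = 5^{-1} = 1/5.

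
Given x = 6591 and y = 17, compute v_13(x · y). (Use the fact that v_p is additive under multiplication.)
v_13(112047) = 3

v_p(x) = 3 (factor: 6591 = 13^3 · 3); v_p(y) = 0 (factor: 17 = 13^0 · 17). Additivity: v_p(xy) = v_p(x) + v_p(y) = 3 + 0 = 3. (Direct check: xy = 112047 = 13^3 · (51).)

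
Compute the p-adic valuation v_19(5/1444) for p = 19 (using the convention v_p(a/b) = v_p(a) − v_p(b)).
v_19(5/1444) = -2

Factor powers of 19 from the numerator and denominator of the reduced fraction: 5 = 19^0 · 5 and 1444 = 19^2 · 4. Apply v_p(a/b) = v_p(a) − v_p(b): v_19(5/1444) = 0 − 2 = -2.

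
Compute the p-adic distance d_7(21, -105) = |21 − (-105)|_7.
d_7(21, -105) = 1/7

Step 1 — x − y = 21 − (-105) = 126. Step 2 — v_7(126) = 1 (factor: 126 = (7^1 · 18); the sign does not affect v_p). Step 3 — |x − y|_7 = 7^{-1} = 1/7.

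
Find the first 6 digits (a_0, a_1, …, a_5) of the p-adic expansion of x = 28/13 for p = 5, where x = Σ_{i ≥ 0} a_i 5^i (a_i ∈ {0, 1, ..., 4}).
(a_0, …, a_5) = (1, 1, 1, 4, 3, 0)

v_5(28/13) = 0 (numerator and denominator both coprime to 5), so x ∈ ℤ_5^×. Compute digits iteratively via a_i = x_i mod 5, x_{i+1} = (x_i − a_i)/5, with x_0 = x:
  x_0 = 28/13;  a_0 = 1;  x_1 = (x_0 − 1)/5 = 3/13
  x_1 = 3/13;  a_1 = 1;  x_2 = (x_1 − 1)/5 = -2/13
  x_2 = -2/13;  a_2 = 1;  x_3 = (x_2 − 1)/5 = -3/13
  x_3 = -3/13;  a_3 = 4;  x_4 = (x_3 − 4)/5 = -11/13
  x_4 = -11/13;  a_4 = 3;  x_5 = (x_4 − 3)/5 = -10/13
  x_5 = -10/13;  a_5 = 0;  x_6 = (x_5 − 0)/5 = -2/13
Digits: (1, 1, 1, 4, 3, 0).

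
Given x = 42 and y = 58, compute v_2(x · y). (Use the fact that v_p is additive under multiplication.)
v_2(2436) = 2

v_p(x) = 1 (factor: 42 = 2^1 · 21); v_p(y) = 1 (factor: 58 = 2^1 · 29). Additivity: v_p(xy) = v_p(x) + v_p(y) = 1 + 1 = 2. (Direct check: xy = 2436 = 2^2 · (609).)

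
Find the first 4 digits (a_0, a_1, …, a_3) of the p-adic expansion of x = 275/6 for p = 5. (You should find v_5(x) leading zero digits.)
(a_0, …, a_3) = (0, 0, 1, 1)

v_5(275/6) = 2, so a_0 = ... = a_1 = 0. Factor out: x = 5^2 · u with u = 11/6 a unit in ℤ_5. Expand u iteratively via a_{v+i} = u_i mod 5, u_{i+1} = (u_i − a_{v+i})/5:
  u_0 = 11/6;  a_2 = 1;  u_1 = (u_0 − 1)/5 = 1/6
  u_1 = 1/6;  a_3 = 1;  u_2 = (u_1 − 1)/5 = -1/6
Digits: (0, 0, 1, 1).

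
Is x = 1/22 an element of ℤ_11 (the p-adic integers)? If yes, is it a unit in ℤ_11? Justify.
x ∉ ℤ_11 (v_11(x) = -1 < 0)

ℤ_11 = {x ∈ ℚ_11 : v_11(x) ≥ 0} and ℤ_11^× = {x ∈ ℤ_11 : v_11(x) = 0}. Here v_11(1/22) = v_11(num) − v_11(den) = -1; compare against these criteria.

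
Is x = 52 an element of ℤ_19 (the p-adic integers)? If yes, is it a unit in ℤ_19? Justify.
x ∈ ℤ_19^× (unit); v_19(x) = 0

ℤ_19 = {x ∈ ℚ_19 : v_19(x) ≥ 0} and ℤ_19^× = {x ∈ ℤ_19 : v_19(x) = 0}. Here v_19(52) = v_19(num) − v_19(den) = 0; compare against these criteria.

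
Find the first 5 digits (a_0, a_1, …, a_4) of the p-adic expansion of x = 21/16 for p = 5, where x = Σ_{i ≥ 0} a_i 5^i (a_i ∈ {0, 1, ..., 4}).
(a_0, …, a_4) = (1, 1, 2, 3, 4)

v_5(21/16) = 0 (numerator and denominator both coprime to 5), so x ∈ ℤ_5^×. Compute digits iteratively via a_i = x_i mod 5, x_{i+1} = (x_i − a_i)/5, with x_0 = x:
  x_0 = 21/16;  a_0 = 1;  x_1 = (x_0 − 1)/5 = 1/16
  x_1 = 1/16;  a_1 = 1;  x_2 = (x_1 − 1)/5 = -3/16
  x_2 = -3/16;  a_2 = 2;  x_3 = (x_2 − 2)/5 = -7/16
  x_3 = -7/16;  a_3 = 3;  x_4 = (x_3 − 3)/5 = -11/16
  x_4 = -11/16;  a_4 = 4;  x_5 = (x_4 − 4)/5 = -15/16
Digits: (1, 1, 2, 3, 4).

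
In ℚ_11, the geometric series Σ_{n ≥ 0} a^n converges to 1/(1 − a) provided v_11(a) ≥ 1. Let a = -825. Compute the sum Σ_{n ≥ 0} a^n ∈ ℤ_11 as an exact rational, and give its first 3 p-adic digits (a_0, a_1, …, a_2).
Σ a^n = 1/(1 − a) = 1/826;  first 3 digits = (1, 2, 8)

v_11(a) = 1 ≥ 1, so the series converges in ℤ_11 to 1/(1 − a) = 1/(1 − (-825)) = 1/826. Expand this rational in ℤ_11: compute digits iteratively via d_i = x_i mod 11, x_{i+1} = (x_i − d_i)/11. The first 3 digits are (1, 2, 8).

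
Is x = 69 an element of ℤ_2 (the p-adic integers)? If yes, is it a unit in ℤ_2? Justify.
x ∈ ℤ_2^× (unit); v_2(x) = 0

ℤ_2 = {x ∈ ℚ_2 : v_2(x) ≥ 0} and ℤ_2^× = {x ∈ ℤ_2 : v_2(x) = 0}. Here v_2(69) = v_2(num) − v_2(den) = 0; compare against these criteria.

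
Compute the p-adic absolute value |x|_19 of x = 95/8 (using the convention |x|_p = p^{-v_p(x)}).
|95/8|_19 = 1/19

Step 1 — compute v_19(x) by factoring powers of 19 out of the numerator and denominator: v_19(95/8) = 1. Step 2 — apply |x|_p = p^{-v_p(x)} = 19^{-1} = 1/19.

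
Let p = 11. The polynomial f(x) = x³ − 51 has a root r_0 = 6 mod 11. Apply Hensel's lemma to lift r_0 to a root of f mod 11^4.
r_3 = 996 (mod 14641)

Hensel: r_{i+1} = r_i − f(r_i)/f′(r_i) mod 11^{i+2}, where f′(x) = 3x². Iterate:
  r_0 = 6 (mod 11)
  r_1 = 28 (mod 121)
  r_2 = 996 (mod 1331)
  r_3 = 996 (mod 14641)
Final: r = 996 with f(r) ≡ 0 mod 11^4.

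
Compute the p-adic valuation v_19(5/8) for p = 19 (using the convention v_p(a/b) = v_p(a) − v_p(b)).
v_19(5/8) = 0

Factor powers of 19 from the numerator and denominator of the reduced fraction: 5 = 19^0 · 5 and 8 = 19^0 · 8. Apply v_p(a/b) = v_p(a) − v_p(b): v_19(5/8) = 0 − 0 = 0.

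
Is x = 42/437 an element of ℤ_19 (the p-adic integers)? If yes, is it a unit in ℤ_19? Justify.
x ∉ ℤ_19 (v_19(x) = -1 < 0)

ℤ_19 = {x ∈ ℚ_19 : v_19(x) ≥ 0} and ℤ_19^× = {x ∈ ℤ_19 : v_19(x) = 0}. Here v_19(42/437) = v_19(num) − v_19(den) = -1; compare against these criteria.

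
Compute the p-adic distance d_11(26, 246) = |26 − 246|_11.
d_11(26, 246) = 1/11

Step 1 — x − y = 26 − 246 = -220. Step 2 — v_11(-220) = 1 (factor: -220 = −(11^1 · 20); the sign does not affect v_p). Step 3 — |x − y|_11 = 11^{-1} = 1/11.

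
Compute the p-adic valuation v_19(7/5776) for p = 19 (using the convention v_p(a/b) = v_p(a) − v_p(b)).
v_19(7/5776) = -2

Factor powers of 19 from the numerator and denominator of the reduced fraction: 7 = 19^0 · 7 and 5776 = 19^2 · 16. Apply v_p(a/b) = v_p(a) − v_p(b): v_19(7/5776) = 0 − 2 = -2.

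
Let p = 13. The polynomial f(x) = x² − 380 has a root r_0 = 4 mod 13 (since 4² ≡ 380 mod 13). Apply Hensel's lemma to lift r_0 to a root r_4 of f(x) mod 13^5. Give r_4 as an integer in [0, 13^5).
r_4 = 254986 (mod 371293)

Hensel's recurrence: r_{i+1} = r_i − f(r_i)·(f′(r_i))^{-1} mod 13^{i+2}, with f′(x) = 2x. Iterate:
  r_0 = 4 (mod 13)
  r_1 = 134 (mod 169)
  r_2 = 134 (mod 2197)
  r_3 = 26498 (mod 28561)
  r_4 = 254986 (mod 371293)
Final: r_4 = 254986, and one checks f(r_4) ≡ 0 mod 13^5.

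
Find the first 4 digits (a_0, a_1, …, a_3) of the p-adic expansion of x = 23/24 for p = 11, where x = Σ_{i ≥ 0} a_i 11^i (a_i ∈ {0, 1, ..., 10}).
(a_0, …, a_3) = (6, 0, 5, 0)

v_11(23/24) = 0 (numerator and denominator both coprime to 11), so x ∈ ℤ_11^×. Compute digits iteratively via a_i = x_i mod 11, x_{i+1} = (x_i − a_i)/11, with x_0 = x:
  x_0 = 23/24;  a_0 = 6;  x_1 = (x_0 − 6)/11 = -11/24
  x_1 = -11/24;  a_1 = 0;  x_2 = (x_1 − 0)/11 = -1/24
  x_2 = -1/24;  a_2 = 5;  x_3 = (x_2 − 5)/11 = -11/24
  x_3 = -11/24;  a_3 = 0;  x_4 = (x_3 − 0)/11 = -1/24
Digits: (6, 0, 5, 0).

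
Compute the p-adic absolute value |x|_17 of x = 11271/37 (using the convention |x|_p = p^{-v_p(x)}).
|11271/37|_17 = 1/289

Step 1 — compute v_17(x) by factoring powers of 17 out of the numerator and denominator: v_17(11271/37) = 2. Step 2 — apply |x|_p = p^{-v_p(x)} = 17^{-2} = 1/289.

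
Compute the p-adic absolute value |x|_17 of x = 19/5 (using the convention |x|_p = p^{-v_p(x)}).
|19/5|_17 = 1

Step 1 — compute v_17(x) by factoring powers of 17 out of the numerator and denominator: v_17(19/5) = 0. Step 2 — apply |x|_p = p^{-v_p(x)} = 17^{0} = 1.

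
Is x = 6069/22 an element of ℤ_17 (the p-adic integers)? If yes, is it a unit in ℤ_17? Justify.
x ∈ ℤ_17 but not a unit; v_17(x) = 2 > 0

ℤ_17 = {x ∈ ℚ_17 : v_17(x) ≥ 0} and ℤ_17^× = {x ∈ ℤ_17 : v_17(x) = 0}. Here v_17(6069/22) = v_17(num) − v_17(den) = 2; compare against these criteria.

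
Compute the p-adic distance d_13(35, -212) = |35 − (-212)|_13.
d_13(35, -212) = 1/13

Step 1 — x − y = 35 − (-212) = 247. Step 2 — v_13(247) = 1 (factor: 247 = (13^1 · 19); the sign does not affect v_p). Step 3 — |x − y|_13 = 13^{-1} = 1/13.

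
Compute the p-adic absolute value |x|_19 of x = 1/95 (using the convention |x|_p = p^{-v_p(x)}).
|1/95|_19 = 19

Step 1 — compute v_19(x) by factoring powers of 19 out of the numerator and denominator: v_19(1/95) = -1. Step 2 — apply |x|_p = p^{-v_p(x)} = 19^{1} = 19.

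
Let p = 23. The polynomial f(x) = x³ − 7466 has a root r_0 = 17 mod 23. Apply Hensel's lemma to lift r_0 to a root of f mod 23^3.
r_2 = 9930 (mod 12167)

Hensel: r_{i+1} = r_i − f(r_i)/f′(r_i) mod 23^{i+2}, where f′(x) = 3x². Iterate:
  r_0 = 17 (mod 23)
  r_1 = 408 (mod 529)
  r_2 = 9930 (mod 12167)
Final: r = 9930 with f(r) ≡ 0 mod 23^3.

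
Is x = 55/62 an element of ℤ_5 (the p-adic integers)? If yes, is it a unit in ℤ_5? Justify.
x ∈ ℤ_5 but not a unit; v_5(x) = 1 > 0

ℤ_5 = {x ∈ ℚ_5 : v_5(x) ≥ 0} and ℤ_5^× = {x ∈ ℤ_5 : v_5(x) = 0}. Here v_5(55/62) = v_5(num) − v_5(den) = 1; compare against these criteria.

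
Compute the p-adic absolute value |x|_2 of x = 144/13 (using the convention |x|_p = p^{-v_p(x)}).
|144/13|_2 = 1/16

Step 1 — compute v_2(x) by factoring powers of 2 out of the numerator and denominator: v_2(144/13) = 4. Step 2 — apply |x|_p = p^{-v_p(x)} = 2^{-4} = 1/16.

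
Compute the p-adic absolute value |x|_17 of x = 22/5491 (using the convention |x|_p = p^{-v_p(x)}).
|22/5491|_17 = 289

Step 1 — compute v_17(x) by factoring powers of 17 out of the numerator and denominator: v_17(22/5491) = -2. Step 2 — apply |x|_p = p^{-v_p(x)} = 17^{2} = 289.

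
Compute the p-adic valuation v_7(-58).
v_7(-58) = 0

v_7(n) is the largest exponent k such that 7^k divides n. Factor out: -58 = -7^0 · 58. (Sign doesn't affect v_p.) So v_7(-58) = 0.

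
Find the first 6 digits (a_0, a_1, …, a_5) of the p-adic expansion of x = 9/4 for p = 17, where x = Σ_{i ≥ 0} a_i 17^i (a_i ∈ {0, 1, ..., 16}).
(a_0, …, a_5) = (15, 12, 12, 12, 12, 12)

v_17(9/4) = 0 (numerator and denominator both coprime to 17), so x ∈ ℤ_17^×. Compute digits iteratively via a_i = x_i mod 17, x_{i+1} = (x_i − a_i)/17, with x_0 = x:
  x_0 = 9/4;  a_0 = 15;  x_1 = (x_0 − 15)/17 = -3/4
  x_1 = -3/4;  a_1 = 12;  x_2 = (x_1 − 12)/17 = -3/4
  x_2 = -3/4;  a_2 = 12;  x_3 = (x_2 − 12)/17 = -3/4
  x_3 = -3/4;  a_3 = 12;  x_4 = (x_3 − 12)/17 = -3/4
  x_4 = -3/4;  a_4 = 12;  x_5 = (x_4 − 12)/17 = -3/4
  x_5 = -3/4;  a_5 = 12;  x_6 = (x_5 − 12)/17 = -3/4
Digits: (15, 12, 12, 12, 12, 12).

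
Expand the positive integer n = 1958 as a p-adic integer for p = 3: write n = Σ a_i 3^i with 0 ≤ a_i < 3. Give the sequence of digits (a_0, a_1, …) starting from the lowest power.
(a_0, a_1, …) = (2, 1, 1, 0, 0, 2, 2)

Repeated division by 3 gives the digits low-to-high: 1958 = 2 + 1·3^1 + 1·3^2 + 2·3^5 + 2·3^6. Digit sequence: (2, 1, 1, 0, 0, 2, 2).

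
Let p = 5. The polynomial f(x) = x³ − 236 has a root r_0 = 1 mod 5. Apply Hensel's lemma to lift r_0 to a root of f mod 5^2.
r_1 = 21 (mod 25)

Hensel: r_{i+1} = r_i − f(r_i)/f′(r_i) mod 5^{i+2}, where f′(x) = 3x². Iterate:
  r_0 = 1 (mod 5)
  r_1 = 21 (mod 25)
Final: r = 21 with f(r) ≡ 0 mod 5^2.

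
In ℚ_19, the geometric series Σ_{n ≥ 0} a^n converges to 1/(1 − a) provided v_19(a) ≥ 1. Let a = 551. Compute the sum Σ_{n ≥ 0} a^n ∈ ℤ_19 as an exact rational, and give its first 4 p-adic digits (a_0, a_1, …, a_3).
Σ a^n = 1/(1 − a) = -1/550;  first 4 digits = (1, 10, 6, 18)

v_19(a) = 1 ≥ 1, so the series converges in ℤ_19 to 1/(1 − a) = 1/(1 − 551) = -1/550. Expand this rational in ℤ_19: compute digits iteratively via d_i = x_i mod 19, x_{i+1} = (x_i − d_i)/19. The first 4 digits are (1, 10, 6, 18).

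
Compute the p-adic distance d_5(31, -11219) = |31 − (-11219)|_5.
d_5(31, -11219) = 1/625

Step 1 — x − y = 31 − (-11219) = 11250. Step 2 — v_5(11250) = 4 (factor: 11250 = (5^4 · 18); the sign does not affect v_p). Step 3 — |x − y|_5 = 5^{-4} = 1/625.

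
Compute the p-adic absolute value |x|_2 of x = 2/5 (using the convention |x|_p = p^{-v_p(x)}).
|2/5|_2 = 1/2

Step 1 — compute v_2(x) by factoring powers of 2 out of the numerator and denominator: v_2(2/5) = 1. Step 2 — apply |x|_p = p^{-v_p(x)} = 2^{-1} = 1/2.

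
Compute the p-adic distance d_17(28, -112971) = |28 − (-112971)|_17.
d_17(28, -112971) = 1/4913

Step 1 — x − y = 28 − (-112971) = 112999. Step 2 — v_17(112999) = 3 (factor: 112999 = (17^3 · 23); the sign does not affect v_p). Step 3 — |x − y|_17 = 17^{-3} = 1/4913.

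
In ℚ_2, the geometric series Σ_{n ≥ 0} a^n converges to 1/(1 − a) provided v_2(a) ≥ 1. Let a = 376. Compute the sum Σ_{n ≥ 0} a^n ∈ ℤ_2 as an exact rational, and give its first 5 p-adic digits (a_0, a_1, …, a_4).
Σ a^n = 1/(1 − a) = -1/375;  first 5 digits = (1, 0, 0, 1, 1)

v_2(a) = 3 ≥ 1, so the series converges in ℤ_2 to 1/(1 − a) = 1/(1 − 376) = -1/375. Expand this rational in ℤ_2: compute digits iteratively via d_i = x_i mod 2, x_{i+1} = (x_i − d_i)/2. The first 5 digits are (1, 0, 0, 1, 1).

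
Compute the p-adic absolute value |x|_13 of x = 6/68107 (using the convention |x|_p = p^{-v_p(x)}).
|6/68107|_13 = 2197

Step 1 — compute v_13(x) by factoring powers of 13 out of the numerator and denominator: v_13(6/68107) = -3. Step 2 — apply |x|_p = p^{-v_p(x)} = 13^{3} = 2197.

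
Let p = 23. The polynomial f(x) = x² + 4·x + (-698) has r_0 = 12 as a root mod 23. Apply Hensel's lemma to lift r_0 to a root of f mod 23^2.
r_1 = 219 (mod 529)

Hensel: r_{i+1} = r_i − f(r_i)·(f′(r_i))^{-1} mod 23^{i+2}, f′(x) = 2x + 4. Iterate:
  r_0 = 12 (mod 23)
  r_1 = 219 (mod 529)
Final: r = 219 satisfies f(r) ≡ 0 mod 23^2.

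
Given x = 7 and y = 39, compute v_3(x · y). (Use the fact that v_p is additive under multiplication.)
v_3(273) = 1

v_p(x) = 0 (factor: 7 = 3^0 · 7); v_p(y) = 1 (factor: 39 = 3^1 · 13). Additivity: v_p(xy) = v_p(x) + v_p(y) = 0 + 1 = 1. (Direct check: xy = 273 = 3^1 · (91).)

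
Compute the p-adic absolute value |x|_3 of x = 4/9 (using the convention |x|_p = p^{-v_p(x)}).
|4/9|_3 = 9

Step 1 — compute v_3(x) by factoring powers of 3 out of the numerator and denominator: v_3(4/9) = -2. Step 2 — apply |x|_p = p^{-v_p(x)} = 3^{2} = 9.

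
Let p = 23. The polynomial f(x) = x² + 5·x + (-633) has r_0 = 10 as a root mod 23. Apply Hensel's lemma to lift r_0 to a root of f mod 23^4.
r_3 = 213174 (mod 279841)

Hensel: r_{i+1} = r_i − f(r_i)·(f′(r_i))^{-1} mod 23^{i+2}, f′(x) = 2x + 5. Iterate:
  r_0 = 10 (mod 23)
  r_1 = 516 (mod 529)
  r_2 = 6335 (mod 12167)
  r_3 = 213174 (mod 279841)
Final: r = 213174 satisfies f(r) ≡ 0 mod 23^4.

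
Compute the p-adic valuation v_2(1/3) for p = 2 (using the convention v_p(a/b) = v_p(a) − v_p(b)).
v_2(1/3) = 0

Factor powers of 2 from the numerator and denominator of the reduced fraction: 1 = 2^0 · 1 and 3 = 2^0 · 3. Apply v_p(a/b) = v_p(a) − v_p(b): v_2(1/3) = 0 − 0 = 0.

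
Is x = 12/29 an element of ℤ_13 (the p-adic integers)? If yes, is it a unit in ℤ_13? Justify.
x ∈ ℤ_13^× (unit); v_13(x) = 0

ℤ_13 = {x ∈ ℚ_13 : v_13(x) ≥ 0} and ℤ_13^× = {x ∈ ℤ_13 : v_13(x) = 0}. Here v_13(12/29) = v_13(num) − v_13(den) = 0; compare against these criteria.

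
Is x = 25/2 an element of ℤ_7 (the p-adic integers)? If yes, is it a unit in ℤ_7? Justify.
x ∈ ℤ_7^× (unit); v_7(x) = 0

ℤ_7 = {x ∈ ℚ_7 : v_7(x) ≥ 0} and ℤ_7^× = {x ∈ ℤ_7 : v_7(x) = 0}. Here v_7(25/2) = v_7(num) − v_7(den) = 0; compare against these criteria.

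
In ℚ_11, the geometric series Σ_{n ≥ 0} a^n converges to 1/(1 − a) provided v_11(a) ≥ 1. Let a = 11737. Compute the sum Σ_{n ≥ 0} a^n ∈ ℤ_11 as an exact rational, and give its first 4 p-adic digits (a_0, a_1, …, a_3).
Σ a^n = 1/(1 − a) = -1/11736;  first 4 digits = (1, 0, 9, 8)

v_11(a) = 2 ≥ 1, so the series converges in ℤ_11 to 1/(1 − a) = 1/(1 − 11737) = -1/11736. Expand this rational in ℤ_11: compute digits iteratively via d_i = x_i mod 11, x_{i+1} = (x_i − d_i)/11. The first 4 digits are (1, 0, 9, 8).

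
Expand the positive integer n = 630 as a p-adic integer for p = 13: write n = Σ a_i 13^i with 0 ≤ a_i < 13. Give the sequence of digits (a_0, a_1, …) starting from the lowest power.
(a_0, a_1, …) = (6, 9, 3)

Repeated division by 13 gives the digits low-to-high: 630 = 6 + 9·13^1 + 3·13^2. Digit sequence: (6, 9, 3).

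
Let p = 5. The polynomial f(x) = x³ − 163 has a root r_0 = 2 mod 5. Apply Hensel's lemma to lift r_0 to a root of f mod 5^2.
r_1 = 17 (mod 25)

Hensel: r_{i+1} = r_i − f(r_i)/f′(r_i) mod 5^{i+2}, where f′(x) = 3x². Iterate:
  r_0 = 2 (mod 5)
  r_1 = 17 (mod 25)
Final: r = 17 with f(r) ≡ 0 mod 5^2.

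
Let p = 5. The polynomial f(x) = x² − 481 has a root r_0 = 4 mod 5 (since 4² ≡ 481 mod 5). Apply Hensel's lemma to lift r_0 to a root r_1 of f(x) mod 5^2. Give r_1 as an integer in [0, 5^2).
r_1 = 9 (mod 25)

Hensel's recurrence: r_{i+1} = r_i − f(r_i)·(f′(r_i))^{-1} mod 5^{i+2}, with f′(x) = 2x. Iterate:
  r_0 = 4 (mod 5)
  r_1 = 9 (mod 25)
Final: r_1 = 9, and one checks f(r_1) ≡ 0 mod 5^2.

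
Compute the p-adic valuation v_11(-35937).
v_11(-35937) = 3

v_11(n) is the largest exponent k such that 11^k divides n. Factor out: -35937 = -11^3 · 27. (Sign doesn't affect v_p.) So v_11(-35937) = 3.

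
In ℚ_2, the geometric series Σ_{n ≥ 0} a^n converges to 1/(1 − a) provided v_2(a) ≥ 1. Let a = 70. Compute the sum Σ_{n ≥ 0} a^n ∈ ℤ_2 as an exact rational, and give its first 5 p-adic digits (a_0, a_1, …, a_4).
Σ a^n = 1/(1 − a) = -1/69;  first 5 digits = (1, 1, 0, 0, 1)

v_2(a) = 1 ≥ 1, so the series converges in ℤ_2 to 1/(1 − a) = 1/(1 − 70) = -1/69. Expand this rational in ℤ_2: compute digits iteratively via d_i = x_i mod 2, x_{i+1} = (x_i − d_i)/2. The first 5 digits are (1, 1, 0, 0, 1).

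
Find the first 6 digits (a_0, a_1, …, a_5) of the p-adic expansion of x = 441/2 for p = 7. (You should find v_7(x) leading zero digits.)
(a_0, …, a_5) = (0, 0, 1, 4, 3, 3)

v_7(441/2) = 2, so a_0 = ... = a_1 = 0. Factor out: x = 7^2 · u with u = 9/2 a unit in ℤ_7. Expand u iteratively via a_{v+i} = u_i mod 7, u_{i+1} = (u_i − a_{v+i})/7:
  u_0 = 9/2;  a_2 = 1;  u_1 = (u_0 − 1)/7 = 1/2
  u_1 = 1/2;  a_3 = 4;  u_2 = (u_1 − 4)/7 = -1/2
  u_2 = -1/2;  a_4 = 3;  u_3 = (u_2 − 3)/7 = -1/2
  u_3 = -1/2;  a_5 = 3;  u_4 = (u_3 − 3)/7 = -1/2
Digits: (0, 0, 1, 4, 3, 3).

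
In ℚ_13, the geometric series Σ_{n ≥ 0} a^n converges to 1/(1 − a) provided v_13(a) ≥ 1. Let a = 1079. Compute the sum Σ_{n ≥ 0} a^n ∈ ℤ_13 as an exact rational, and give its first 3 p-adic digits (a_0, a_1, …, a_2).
Σ a^n = 1/(1 − a) = -1/1078;  first 3 digits = (1, 5, 5)

v_13(a) = 1 ≥ 1, so the series converges in ℤ_13 to 1/(1 − a) = 1/(1 − 1079) = -1/1078. Expand this rational in ℤ_13: compute digits iteratively via d_i = x_i mod 13, x_{i+1} = (x_i − d_i)/13. The first 3 digits are (1, 5, 5).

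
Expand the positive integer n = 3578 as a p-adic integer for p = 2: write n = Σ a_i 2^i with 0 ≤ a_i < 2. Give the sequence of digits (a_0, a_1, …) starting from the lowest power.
(a_0, a_1, …) = (0, 1, 0, 1, 1, 1, 1, 1, 1, 0, 1, 1)

Repeated division by 2 gives the digits low-to-high: 3578 = 1·2^1 + 1·2^3 + 1·2^4 + 1·2^5 + 1·2^6 + 1·2^7 + 1·2^8 + 1·2^10 + 1·2^11. Digit sequence: (0, 1, 0, 1, 1, 1, 1, 1, 1, 0, 1, 1).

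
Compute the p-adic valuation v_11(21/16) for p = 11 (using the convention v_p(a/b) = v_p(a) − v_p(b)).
v_11(21/16) = 0

Factor powers of 11 from the numerator and denominator of the reduced fraction: 21 = 11^0 · 21 and 16 = 11^0 · 16. Apply v_p(a/b) = v_p(a) − v_p(b): v_11(21/16) = 0 − 0 = 0.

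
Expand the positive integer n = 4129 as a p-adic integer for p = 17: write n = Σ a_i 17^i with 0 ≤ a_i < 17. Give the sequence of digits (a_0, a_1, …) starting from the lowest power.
(a_0, a_1, …) = (15, 4, 14)

Repeated division by 17 gives the digits low-to-high: 4129 = 15 + 4·17^1 + 14·17^2. Digit sequence: (15, 4, 14).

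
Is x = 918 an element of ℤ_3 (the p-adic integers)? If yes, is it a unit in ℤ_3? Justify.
x ∈ ℤ_3 but not a unit; v_3(x) = 3 > 0

ℤ_3 = {x ∈ ℚ_3 : v_3(x) ≥ 0} and ℤ_3^× = {x ∈ ℤ_3 : v_3(x) = 0}. Here v_3(918) = v_3(num) − v_3(den) = 3; compare against these criteria.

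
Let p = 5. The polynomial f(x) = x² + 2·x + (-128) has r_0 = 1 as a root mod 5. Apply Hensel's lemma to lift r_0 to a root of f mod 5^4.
r_3 = 501 (mod 625)

Hensel: r_{i+1} = r_i − f(r_i)·(f′(r_i))^{-1} mod 5^{i+2}, f′(x) = 2x + 2. Iterate:
  r_0 = 1 (mod 5)
  r_1 = 1 (mod 25)
  r_2 = 1 (mod 125)
  r_3 = 501 (mod 625)
Final: r = 501 satisfies f(r) ≡ 0 mod 5^4.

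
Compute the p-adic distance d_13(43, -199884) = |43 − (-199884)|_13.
d_13(43, -199884) = 1/28561

Step 1 — x − y = 43 − (-199884) = 199927. Step 2 — v_13(199927) = 4 (factor: 199927 = (13^4 · 7); the sign does not affect v_p). Step 3 — |x − y|_13 = 13^{-4} = 1/28561.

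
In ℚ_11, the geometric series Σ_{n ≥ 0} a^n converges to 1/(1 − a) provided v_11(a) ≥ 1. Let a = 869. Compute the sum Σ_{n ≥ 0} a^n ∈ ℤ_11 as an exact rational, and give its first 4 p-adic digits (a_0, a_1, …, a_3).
Σ a^n = 1/(1 − a) = -1/868;  first 4 digits = (1, 2, 0, 4)

v_11(a) = 1 ≥ 1, so the series converges in ℤ_11 to 1/(1 − a) = 1/(1 − 869) = -1/868. Expand this rational in ℤ_11: compute digits iteratively via d_i = x_i mod 11, x_{i+1} = (x_i − d_i)/11. The first 4 digits are (1, 2, 0, 4).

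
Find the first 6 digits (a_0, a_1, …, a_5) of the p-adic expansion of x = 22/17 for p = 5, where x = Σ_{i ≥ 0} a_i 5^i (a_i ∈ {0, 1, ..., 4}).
(a_0, …, a_5) = (1, 3, 0, 4, 3, 1)

v_5(22/17) = 0 (numerator and denominator both coprime to 5), so x ∈ ℤ_5^×. Compute digits iteratively via a_i = x_i mod 5, x_{i+1} = (x_i − a_i)/5, with x_0 = x:
  x_0 = 22/17;  a_0 = 1;  x_1 = (x_0 − 1)/5 = 1/17
  x_1 = 1/17;  a_1 = 3;  x_2 = (x_1 − 3)/5 = -10/17
  x_2 = -10/17;  a_2 = 0;  x_3 = (x_2 − 0)/5 = -2/17
  x_3 = -2/17;  a_3 = 4;  x_4 = (x_3 − 4)/5 = -14/17
  x_4 = -14/17;  a_4 = 3;  x_5 = (x_4 − 3)/5 = -13/17
  x_5 = -13/17;  a_5 = 1;  x_6 = (x_5 − 1)/5 = -6/17
Digits: (1, 3, 0, 4, 3, 1).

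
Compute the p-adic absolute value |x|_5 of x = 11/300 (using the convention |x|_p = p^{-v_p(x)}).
|11/300|_5 = 25

Step 1 — compute v_5(x) by factoring powers of 5 out of the numerator and denominator: v_5(11/300) = -2. Step 2 — apply |x|_p = p^{-v_p(x)} = 5^{2} = 25.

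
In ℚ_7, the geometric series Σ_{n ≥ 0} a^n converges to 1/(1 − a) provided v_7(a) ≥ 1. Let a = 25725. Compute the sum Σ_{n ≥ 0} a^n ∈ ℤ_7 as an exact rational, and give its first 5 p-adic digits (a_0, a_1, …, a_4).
Σ a^n = 1/(1 − a) = -1/25724;  first 5 digits = (1, 0, 0, 5, 3)

v_7(a) = 3 ≥ 1, so the series converges in ℤ_7 to 1/(1 − a) = 1/(1 − 25725) = -1/25724. Expand this rational in ℤ_7: compute digits iteratively via d_i = x_i mod 7, x_{i+1} = (x_i − d_i)/7. The first 5 digits are (1, 0, 0, 5, 3).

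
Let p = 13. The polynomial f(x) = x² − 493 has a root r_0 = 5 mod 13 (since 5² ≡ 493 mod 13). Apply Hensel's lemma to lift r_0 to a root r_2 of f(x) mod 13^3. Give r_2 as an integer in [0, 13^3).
r_2 = 694 (mod 2197)

Hensel's recurrence: r_{i+1} = r_i − f(r_i)·(f′(r_i))^{-1} mod 13^{i+2}, with f′(x) = 2x. Iterate:
  r_0 = 5 (mod 13)
  r_1 = 18 (mod 169)
  r_2 = 694 (mod 2197)
Final: r_2 = 694, and one checks f(r_2) ≡ 0 mod 13^3.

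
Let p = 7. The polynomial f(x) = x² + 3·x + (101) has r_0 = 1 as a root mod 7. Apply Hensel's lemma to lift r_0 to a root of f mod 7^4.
r_3 = 1744 (mod 2401)

Hensel: r_{i+1} = r_i − f(r_i)·(f′(r_i))^{-1} mod 7^{i+2}, f′(x) = 2x + 3. Iterate:
  r_0 = 1 (mod 7)
  r_1 = 29 (mod 49)
  r_2 = 29 (mod 343)
  r_3 = 1744 (mod 2401)
Final: r = 1744 satisfies f(r) ≡ 0 mod 7^4.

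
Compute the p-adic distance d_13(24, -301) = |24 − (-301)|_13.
d_13(24, -301) = 1/13

Step 1 — x − y = 24 − (-301) = 325. Step 2 — v_13(325) = 1 (factor: 325 = (13^1 · 25); the sign does not affect v_p). Step 3 — |x − y|_13 = 13^{-1} = 1/13.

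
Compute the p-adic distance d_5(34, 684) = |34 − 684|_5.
d_5(34, 684) = 1/25

Step 1 — x − y = 34 − 684 = -650. Step 2 — v_5(-650) = 2 (factor: -650 = −(5^2 · 26); the sign does not affect v_p). Step 3 — |x − y|_5 = 5^{-2} = 1/25.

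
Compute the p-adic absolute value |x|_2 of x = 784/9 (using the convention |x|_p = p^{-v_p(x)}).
|784/9|_2 = 1/16

Step 1 — compute v_2(x) by factoring powers of 2 out of the numerator and denominator: v_2(784/9) = 4. Step 2 — apply |x|_p = p^{-v_p(x)} = 2^{-4} = 1/16.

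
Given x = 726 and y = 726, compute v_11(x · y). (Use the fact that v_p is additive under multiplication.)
v_11(527076) = 4

v_p(x) = 2 (factor: 726 = 11^2 · 6); v_p(y) = 2 (factor: 726 = 11^2 · 6). Additivity: v_p(xy) = v_p(x) + v_p(y) = 2 + 2 = 4. (Direct check: xy = 527076 = 11^4 · (36).)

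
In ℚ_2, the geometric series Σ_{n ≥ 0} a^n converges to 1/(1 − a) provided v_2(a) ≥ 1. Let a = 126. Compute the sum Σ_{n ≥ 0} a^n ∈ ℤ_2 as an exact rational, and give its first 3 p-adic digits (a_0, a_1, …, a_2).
Σ a^n = 1/(1 − a) = -1/125;  first 3 digits = (1, 1, 0)

v_2(a) = 1 ≥ 1, so the series converges in ℤ_2 to 1/(1 − a) = 1/(1 − 126) = -1/125. Expand this rational in ℤ_2: compute digits iteratively via d_i = x_i mod 2, x_{i+1} = (x_i − d_i)/2. The first 3 digits are (1, 1, 0).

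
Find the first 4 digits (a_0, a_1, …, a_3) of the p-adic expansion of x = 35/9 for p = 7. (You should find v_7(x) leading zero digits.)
(a_0, …, a_3) = (0, 6, 0, 3)

v_7(35/9) = 1, so a_0 = ... = a_0 = 0. Factor out: x = 7^1 · u with u = 5/9 a unit in ℤ_7. Expand u iteratively via a_{v+i} = u_i mod 7, u_{i+1} = (u_i − a_{v+i})/7:
  u_0 = 5/9;  a_1 = 6;  u_1 = (u_0 − 6)/7 = -7/9
  u_1 = -7/9;  a_2 = 0;  u_2 = (u_1 − 0)/7 = -1/9
  u_2 = -1/9;  a_3 = 3;  u_3 = (u_2 − 3)/7 = -4/9
Digits: (0, 6, 0, 3).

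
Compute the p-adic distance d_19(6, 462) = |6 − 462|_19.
d_19(6, 462) = 1/19

Step 1 — x − y = 6 − 462 = -456. Step 2 — v_19(-456) = 1 (factor: -456 = −(19^1 · 24); the sign does not affect v_p). Step 3 — |x − y|_19 = 19^{-1} = 1/19.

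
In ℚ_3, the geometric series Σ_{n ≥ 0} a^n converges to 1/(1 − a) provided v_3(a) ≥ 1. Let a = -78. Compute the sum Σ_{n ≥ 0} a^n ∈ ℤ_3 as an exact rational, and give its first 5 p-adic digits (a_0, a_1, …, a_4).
Σ a^n = 1/(1 − a) = 1/79;  first 5 digits = (1, 1, 1, 1, 0)

v_3(a) = 1 ≥ 1, so the series converges in ℤ_3 to 1/(1 − a) = 1/(1 − (-78)) = 1/79. Expand this rational in ℤ_3: compute digits iteratively via d_i = x_i mod 3, x_{i+1} = (x_i − d_i)/3. The first 5 digits are (1, 1, 1, 1, 0).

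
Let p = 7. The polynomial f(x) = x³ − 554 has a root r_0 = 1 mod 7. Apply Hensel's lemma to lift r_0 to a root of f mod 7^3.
r_2 = 316 (mod 343)

Hensel: r_{i+1} = r_i − f(r_i)/f′(r_i) mod 7^{i+2}, where f′(x) = 3x². Iterate:
  r_0 = 1 (mod 7)
  r_1 = 22 (mod 49)
  r_2 = 316 (mod 343)
Final: r = 316 with f(r) ≡ 0 mod 7^3.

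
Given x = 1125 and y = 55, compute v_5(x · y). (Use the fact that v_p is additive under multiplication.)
v_5(61875) = 4

v_p(x) = 3 (factor: 1125 = 5^3 · 9); v_p(y) = 1 (factor: 55 = 5^1 · 11). Additivity: v_p(xy) = v_p(x) + v_p(y) = 3 + 1 = 4. (Direct check: xy = 61875 = 5^4 · (99).)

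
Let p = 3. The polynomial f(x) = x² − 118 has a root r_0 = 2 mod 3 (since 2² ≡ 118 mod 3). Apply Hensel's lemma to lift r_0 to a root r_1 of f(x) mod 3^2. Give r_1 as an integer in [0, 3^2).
r_1 = 8 (mod 9)

Hensel's recurrence: r_{i+1} = r_i − f(r_i)·(f′(r_i))^{-1} mod 3^{i+2}, with f′(x) = 2x. Iterate:
  r_0 = 2 (mod 3)
  r_1 = 8 (mod 9)
Final: r_1 = 8, and one checks f(r_1) ≡ 0 mod 3^2.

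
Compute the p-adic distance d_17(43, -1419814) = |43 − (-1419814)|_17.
d_17(43, -1419814) = 1/1419857

Step 1 — x − y = 43 − (-1419814) = 1419857. Step 2 — v_17(1419857) = 5 (factor: 1419857 = (17^5 · 1); the sign does not affect v_p). Step 3 — |x − y|_17 = 17^{-5} = 1/1419857.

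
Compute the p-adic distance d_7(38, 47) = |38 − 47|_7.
d_7(38, 47) = 1

Step 1 — x − y = 38 − 47 = -9. Step 2 — v_7(-9) = 0 (factor: -9 = −(7^0 · 9); the sign does not affect v_p). Step 3 — |x − y|_7 = 7^{0} = 1.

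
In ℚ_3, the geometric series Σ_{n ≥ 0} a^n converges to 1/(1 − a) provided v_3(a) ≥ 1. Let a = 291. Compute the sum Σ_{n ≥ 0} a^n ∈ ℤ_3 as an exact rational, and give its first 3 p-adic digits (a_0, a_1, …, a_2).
Σ a^n = 1/(1 − a) = -1/290;  first 3 digits = (1, 1, 0)

v_3(a) = 1 ≥ 1, so the series converges in ℤ_3 to 1/(1 − a) = 1/(1 − 291) = -1/290. Expand this rational in ℤ_3: compute digits iteratively via d_i = x_i mod 3, x_{i+1} = (x_i − d_i)/3. The first 3 digits are (1, 1, 0).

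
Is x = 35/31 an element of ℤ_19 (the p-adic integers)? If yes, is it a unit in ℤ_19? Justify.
x ∈ ℤ_19^× (unit); v_19(x) = 0

ℤ_19 = {x ∈ ℚ_19 : v_19(x) ≥ 0} and ℤ_19^× = {x ∈ ℤ_19 : v_19(x) = 0}. Here v_19(35/31) = v_19(num) − v_19(den) = 0; compare against these criteria.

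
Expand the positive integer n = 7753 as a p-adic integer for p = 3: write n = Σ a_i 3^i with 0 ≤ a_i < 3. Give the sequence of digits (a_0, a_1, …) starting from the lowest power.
(a_0, a_1, …) = (1, 1, 0, 2, 2, 1, 1, 0, 1)

Repeated division by 3 gives the digits low-to-high: 7753 = 1 + 1·3^1 + 2·3^3 + 2·3^4 + 1·3^5 + 1·3^6 + 1·3^8. Digit sequence: (1, 1, 0, 2, 2, 1, 1, 0, 1).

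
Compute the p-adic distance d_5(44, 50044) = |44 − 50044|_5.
d_5(44, 50044) = 1/3125

Step 1 — x − y = 44 − 50044 = -50000. Step 2 — v_5(-50000) = 5 (factor: -50000 = −(5^5 · 16); the sign does not affect v_p). Step 3 — |x − y|_5 = 5^{-5} = 1/3125.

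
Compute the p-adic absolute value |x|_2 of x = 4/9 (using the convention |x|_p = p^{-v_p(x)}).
|4/9|_2 = 1/4

Step 1 — compute v_2(x) by factoring powers of 2 out of the numerator and denominator: v_2(4/9) = 2. Step 2 — apply |x|_p = p^{-v_p(x)} = 2^{-2} = 1/4.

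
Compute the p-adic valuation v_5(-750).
v_5(-750) = 3

v_5(n) is the largest exponent k such that 5^k divides n. Factor out: -750 = -5^3 · 6. (Sign doesn't affect v_p.) So v_5(-750) = 3.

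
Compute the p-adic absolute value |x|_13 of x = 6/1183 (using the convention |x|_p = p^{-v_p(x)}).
|6/1183|_13 = 169

Step 1 — compute v_13(x) by factoring powers of 13 out of the numerator and denominator: v_13(6/1183) = -2. Step 2 — apply |x|_p = p^{-v_p(x)} = 13^{2} = 169.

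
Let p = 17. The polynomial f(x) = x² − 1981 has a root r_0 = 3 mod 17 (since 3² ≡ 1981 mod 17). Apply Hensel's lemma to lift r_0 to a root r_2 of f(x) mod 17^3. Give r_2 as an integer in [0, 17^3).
r_2 = 2162 (mod 4913)

Hensel's recurrence: r_{i+1} = r_i − f(r_i)·(f′(r_i))^{-1} mod 17^{i+2}, with f′(x) = 2x. Iterate:
  r_0 = 3 (mod 17)
  r_1 = 139 (mod 289)
  r_2 = 2162 (mod 4913)
Final: r_2 = 2162, and one checks f(r_2) ≡ 0 mod 17^3.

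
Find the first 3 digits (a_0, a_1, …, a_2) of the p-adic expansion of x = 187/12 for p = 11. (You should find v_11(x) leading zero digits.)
(a_0, …, a_2) = (0, 6, 6)

v_11(187/12) = 1, so a_0 = ... = a_0 = 0. Factor out: x = 11^1 · u with u = 17/12 a unit in ℤ_11. Expand u iteratively via a_{v+i} = u_i mod 11, u_{i+1} = (u_i − a_{v+i})/11:
  u_0 = 17/12;  a_1 = 6;  u_1 = (u_0 − 6)/11 = -5/12
  u_1 = -5/12;  a_2 = 6;  u_2 = (u_1 − 6)/11 = -7/12
Digits: (0, 6, 6).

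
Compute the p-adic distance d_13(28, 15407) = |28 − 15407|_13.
d_13(28, 15407) = 1/2197

Step 1 — x − y = 28 − 15407 = -15379. Step 2 — v_13(-15379) = 3 (factor: -15379 = −(13^3 · 7); the sign does not affect v_p). Step 3 — |x − y|_13 = 13^{-3} = 1/2197.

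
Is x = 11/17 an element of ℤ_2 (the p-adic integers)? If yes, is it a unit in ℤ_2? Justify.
x ∈ ℤ_2^× (unit); v_2(x) = 0

ℤ_2 = {x ∈ ℚ_2 : v_2(x) ≥ 0} and ℤ_2^× = {x ∈ ℤ_2 : v_2(x) = 0}. Here v_2(11/17) = v_2(num) − v_2(den) = 0; compare against these criteria.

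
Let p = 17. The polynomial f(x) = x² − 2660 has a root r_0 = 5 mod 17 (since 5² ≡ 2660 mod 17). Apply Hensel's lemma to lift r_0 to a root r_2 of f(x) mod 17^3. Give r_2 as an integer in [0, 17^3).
r_2 = 4748 (mod 4913)

Hensel's recurrence: r_{i+1} = r_i − f(r_i)·(f′(r_i))^{-1} mod 17^{i+2}, with f′(x) = 2x. Iterate:
  r_0 = 5 (mod 17)
  r_1 = 124 (mod 289)
  r_2 = 4748 (mod 4913)
Final: r_2 = 4748, and one checks f(r_2) ≡ 0 mod 17^3.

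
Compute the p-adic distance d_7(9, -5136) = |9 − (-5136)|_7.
d_7(9, -5136) = 1/343

Step 1 — x − y = 9 − (-5136) = 5145. Step 2 — v_7(5145) = 3 (factor: 5145 = (7^3 · 15); the sign does not affect v_p). Step 3 — |x − y|_7 = 7^{-3} = 1/343.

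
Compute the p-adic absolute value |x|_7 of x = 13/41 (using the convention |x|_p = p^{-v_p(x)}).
|13/41|_7 = 1

Step 1 — compute v_7(x) by factoring powers of 7 out of the numerator and denominator: v_7(13/41) = 0. Step 2 — apply |x|_p = p^{-v_p(x)} = 7^{0} = 1.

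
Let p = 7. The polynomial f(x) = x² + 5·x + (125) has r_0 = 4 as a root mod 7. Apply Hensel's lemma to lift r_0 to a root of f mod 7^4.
r_3 = 1586 (mod 2401)

Hensel: r_{i+1} = r_i − f(r_i)·(f′(r_i))^{-1} mod 7^{i+2}, f′(x) = 2x + 5. Iterate:
  r_0 = 4 (mod 7)
  r_1 = 18 (mod 49)
  r_2 = 214 (mod 343)
  r_3 = 1586 (mod 2401)
Final: r = 1586 satisfies f(r) ≡ 0 mod 7^4.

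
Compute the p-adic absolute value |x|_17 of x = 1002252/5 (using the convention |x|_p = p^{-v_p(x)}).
|1002252/5|_17 = 1/83521

Step 1 — compute v_17(x) by factoring powers of 17 out of the numerator and denominator: v_17(1002252/5) = 4. Step 2 — apply |x|_p = p^{-v_p(x)} = 17^{-4} = 1/83521.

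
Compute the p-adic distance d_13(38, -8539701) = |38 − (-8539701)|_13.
d_13(38, -8539701) = 1/371293

Step 1 — x − y = 38 − (-8539701) = 8539739. Step 2 — v_13(8539739) = 5 (factor: 8539739 = (13^5 · 23); the sign does not affect v_p). Step 3 — |x − y|_13 = 13^{-5} = 1/371293.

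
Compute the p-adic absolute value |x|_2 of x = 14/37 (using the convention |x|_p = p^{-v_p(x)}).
|14/37|_2 = 1/2

Step 1 — compute v_2(x) by factoring powers of 2 out of the numerator and denominator: v_2(14/37) = 1. Step 2 — apply |x|_p = p^{-v_p(x)} = 2^{-1} = 1/2.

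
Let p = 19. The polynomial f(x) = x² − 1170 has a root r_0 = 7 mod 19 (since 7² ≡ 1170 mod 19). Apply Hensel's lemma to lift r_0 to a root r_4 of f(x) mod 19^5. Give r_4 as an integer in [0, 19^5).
r_4 = 1471652 (mod 2476099)

Hensel's recurrence: r_{i+1} = r_i − f(r_i)·(f′(r_i))^{-1} mod 19^{i+2}, with f′(x) = 2x. Iterate:
  r_0 = 7 (mod 19)
  r_1 = 216 (mod 361)
  r_2 = 3826 (mod 6859)
  r_3 = 38121 (mod 130321)
  r_4 = 1471652 (mod 2476099)
Final: r_4 = 1471652, and one checks f(r_4) ≡ 0 mod 19^5.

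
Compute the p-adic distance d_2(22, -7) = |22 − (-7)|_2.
d_2(22, -7) = 1

Step 1 — x − y = 22 − (-7) = 29. Step 2 — v_2(29) = 0 (factor: 29 = (2^0 · 29); the sign does not affect v_p). Step 3 — |x − y|_2 = 2^{0} = 1.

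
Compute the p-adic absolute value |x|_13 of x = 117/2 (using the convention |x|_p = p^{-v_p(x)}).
|117/2|_13 = 1/13

Step 1 — compute v_13(x) by factoring powers of 13 out of the numerator and denominator: v_13(117/2) = 1. Step 2 — apply |x|_p = p^{-v_p(x)} = 13^{-1} = 1/13.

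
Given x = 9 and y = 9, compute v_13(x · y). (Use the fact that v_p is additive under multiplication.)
v_13(81) = 0

v_p(x) = 0 (factor: 9 = 13^0 · 9); v_p(y) = 0 (factor: 9 = 13^0 · 9). Additivity: v_p(xy) = v_p(x) + v_p(y) = 0 + 0 = 0. (Direct check: xy = 81 = 13^0 · (81).)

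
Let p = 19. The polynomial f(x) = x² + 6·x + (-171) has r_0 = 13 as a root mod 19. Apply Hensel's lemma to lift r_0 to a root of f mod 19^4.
r_3 = 23250 (mod 130321)

Hensel: r_{i+1} = r_i − f(r_i)·(f′(r_i))^{-1} mod 19^{i+2}, f′(x) = 2x + 6. Iterate:
  r_0 = 13 (mod 19)
  r_1 = 146 (mod 361)
  r_2 = 2673 (mod 6859)
  r_3 = 23250 (mod 130321)
Final: r = 23250 satisfies f(r) ≡ 0 mod 19^4.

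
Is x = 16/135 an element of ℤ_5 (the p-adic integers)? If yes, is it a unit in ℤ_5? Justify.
x ∉ ℤ_5 (v_5(x) = -1 < 0)

ℤ_5 = {x ∈ ℚ_5 : v_5(x) ≥ 0} and ℤ_5^× = {x ∈ ℤ_5 : v_5(x) = 0}. Here v_5(16/135) = v_5(num) − v_5(den) = -1; compare against these criteria.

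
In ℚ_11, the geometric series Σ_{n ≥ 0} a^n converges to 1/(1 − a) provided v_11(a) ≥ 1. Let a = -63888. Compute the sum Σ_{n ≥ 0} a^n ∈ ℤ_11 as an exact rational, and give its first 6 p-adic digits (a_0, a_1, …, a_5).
Σ a^n = 1/(1 − a) = 1/63889;  first 6 digits = (1, 0, 0, 7, 6, 10)

v_11(a) = 3 ≥ 1, so the series converges in ℤ_11 to 1/(1 − a) = 1/(1 − (-63888)) = 1/63889. Expand this rational in ℤ_11: compute digits iteratively via d_i = x_i mod 11, x_{i+1} = (x_i − d_i)/11. The first 6 digits are (1, 0, 0, 7, 6, 10).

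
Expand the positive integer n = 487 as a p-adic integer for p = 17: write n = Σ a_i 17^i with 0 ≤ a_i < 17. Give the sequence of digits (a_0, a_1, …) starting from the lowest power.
(a_0, a_1, …) = (11, 11, 1)

Repeated division by 17 gives the digits low-to-high: 487 = 11 + 11·17^1 + 1·17^2. Digit sequence: (11, 11, 1).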